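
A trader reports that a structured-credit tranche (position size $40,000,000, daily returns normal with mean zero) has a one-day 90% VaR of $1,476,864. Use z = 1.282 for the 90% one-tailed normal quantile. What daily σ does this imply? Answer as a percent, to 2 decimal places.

VaR as a fraction: $1,476,864 / $40,000,000 = 3.692%.
σ = VaR / z = 3.692% / 1.282 = 2.880%.

2.88%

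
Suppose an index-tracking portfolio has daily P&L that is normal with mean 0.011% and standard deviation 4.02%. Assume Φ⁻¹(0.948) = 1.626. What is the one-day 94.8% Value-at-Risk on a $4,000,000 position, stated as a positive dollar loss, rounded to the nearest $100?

$261,000

VaR = −μ + z·σ = −(0.011%) + 1.626 × 4.02% = 6.526%.
On $4,000,000: 0.06526 × $4,000,000 = $261,040.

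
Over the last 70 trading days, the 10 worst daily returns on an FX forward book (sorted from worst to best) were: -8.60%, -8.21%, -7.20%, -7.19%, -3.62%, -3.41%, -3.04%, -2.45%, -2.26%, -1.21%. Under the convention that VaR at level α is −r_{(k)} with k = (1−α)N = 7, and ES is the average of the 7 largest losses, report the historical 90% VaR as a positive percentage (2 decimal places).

3.04%

k = 7; the 7th lowest return is -3.04%, so VaR = 3.04%.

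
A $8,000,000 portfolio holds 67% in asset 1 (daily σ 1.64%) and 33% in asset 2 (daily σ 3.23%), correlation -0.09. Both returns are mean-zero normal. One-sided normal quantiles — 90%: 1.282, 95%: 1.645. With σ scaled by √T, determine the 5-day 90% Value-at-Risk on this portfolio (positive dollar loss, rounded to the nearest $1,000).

σ_p = √(0.67²·1.64² + 0.33²·3.23² + 2·-0.09·0.67·0.33·1.64·3.23) = 1.460%.
σ_{5d} = 1.460% × √5 = 3.265%.
VaR = 1.282 × 3.265% = 4.186%; on $8,000,000 that is $334,880.

$335,000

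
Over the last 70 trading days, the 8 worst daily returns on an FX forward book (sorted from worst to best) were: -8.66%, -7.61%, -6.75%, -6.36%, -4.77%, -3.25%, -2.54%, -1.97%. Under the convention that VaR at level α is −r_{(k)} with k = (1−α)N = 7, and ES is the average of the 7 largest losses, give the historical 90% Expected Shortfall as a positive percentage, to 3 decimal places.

5.706%

The 7 worst returns sum to -39.94%.
ES = −(-39.94%) / 7 = 5.7057…% ≈ 5.706%.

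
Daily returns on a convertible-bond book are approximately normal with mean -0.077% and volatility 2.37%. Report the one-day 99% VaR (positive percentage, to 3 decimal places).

5.590%

At 99% one-sided, z = 2.326.
VaR = −μ + z·σ = −(-0.077%) + 2.326 × 2.37% = 5.590%.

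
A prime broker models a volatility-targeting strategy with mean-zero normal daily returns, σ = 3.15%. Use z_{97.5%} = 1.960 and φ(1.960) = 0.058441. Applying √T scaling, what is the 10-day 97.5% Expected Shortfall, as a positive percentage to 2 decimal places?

23.29%

σ_{10d} = 3.15% × √10 = 9.961%.
ES multiplier = φ(z)/(1−α) = 0.058441/0.025 = 2.338.
ES = 9.961% × 2.338 = 23.289%.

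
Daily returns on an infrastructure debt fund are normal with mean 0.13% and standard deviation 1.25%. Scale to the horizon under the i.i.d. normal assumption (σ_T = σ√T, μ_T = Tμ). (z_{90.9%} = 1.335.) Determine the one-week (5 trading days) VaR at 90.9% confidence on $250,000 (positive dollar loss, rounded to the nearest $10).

$7,700

σ_{5d} = 1.25% × √5 = 2.795%; μ_{5d} = 5 × 0.13% = 0.650%.
VaR = −(0.650%) + 1.335 × 2.795% = 3.081%.
On $250,000: 0.03081 × $250,000 = $7,702.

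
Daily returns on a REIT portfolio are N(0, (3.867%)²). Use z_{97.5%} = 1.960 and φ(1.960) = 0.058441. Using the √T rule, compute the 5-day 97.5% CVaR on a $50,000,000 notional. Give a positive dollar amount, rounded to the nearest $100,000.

$10,100,000

σ_{5d} = 3.867% × √5 = 8.647%.
ES multiplier = φ(z)/(1−α) = 0.058441/0.025 = 2.338.
ES = 8.647% × 2.338 = 20.217%; on $50,000,000: $10,108,500.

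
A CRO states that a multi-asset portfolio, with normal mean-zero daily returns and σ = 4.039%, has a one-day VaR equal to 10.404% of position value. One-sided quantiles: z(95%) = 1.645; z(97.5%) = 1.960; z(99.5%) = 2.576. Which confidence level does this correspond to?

Implied z = VaR/σ = 10.404 / 4.039 = 2.576.
This matches z(99.5%) = 2.576.

99.5%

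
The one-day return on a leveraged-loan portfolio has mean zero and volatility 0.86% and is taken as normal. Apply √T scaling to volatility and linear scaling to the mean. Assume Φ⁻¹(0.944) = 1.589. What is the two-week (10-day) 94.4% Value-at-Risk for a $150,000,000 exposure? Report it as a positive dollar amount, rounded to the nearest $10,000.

σ_{10d} = 0.86% × √10 = 2.720%.
VaR = 1.589 × 2.720% = 4.322%.
On $150,000,000: 0.04322 × $150,000,000 = $6,483,000.

$6,480,000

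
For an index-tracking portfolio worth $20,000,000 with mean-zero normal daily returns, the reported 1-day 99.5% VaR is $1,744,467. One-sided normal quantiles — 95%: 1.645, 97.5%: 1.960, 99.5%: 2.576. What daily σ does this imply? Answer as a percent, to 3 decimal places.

VaR as a fraction: $1,744,467 / $20,000,000 = 8.722%.
σ = VaR / z = 8.722% / 2.576 = 3.386%.

3.386%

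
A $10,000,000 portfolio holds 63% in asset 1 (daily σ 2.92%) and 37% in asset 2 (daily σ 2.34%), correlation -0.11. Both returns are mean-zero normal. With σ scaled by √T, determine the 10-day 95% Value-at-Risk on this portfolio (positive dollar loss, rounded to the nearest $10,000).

$1,010,000

σ_p = √(0.63²·2.92² + 0.37²·2.34² + 2·-0.11·0.63·0.37·2.92·2.34) = 1.945%.
σ_{10d} = 1.945% × √10 = 6.151%.
z(95%) = 1.645.
VaR = 1.645 × 6.151% = 10.118%; on $10,000,000 that is $1,011,800.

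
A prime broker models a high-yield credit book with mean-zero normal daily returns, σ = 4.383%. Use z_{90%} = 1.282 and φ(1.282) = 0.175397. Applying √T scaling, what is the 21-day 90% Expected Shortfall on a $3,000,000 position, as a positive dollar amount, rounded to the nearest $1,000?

σ_{21d} = 4.383% × √21 = 20.085%.
ES multiplier = φ(z)/(1−α) = 0.175397/0.1 = 1.754.
ES = 20.085% × 1.754 = 35.229%; on $3,000,000: $1,056,870.

$1,057,000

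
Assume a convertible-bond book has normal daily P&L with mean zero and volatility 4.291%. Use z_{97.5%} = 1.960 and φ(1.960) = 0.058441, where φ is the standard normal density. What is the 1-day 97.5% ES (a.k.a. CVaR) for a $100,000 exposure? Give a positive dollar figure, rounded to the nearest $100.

$10,000

Tail multiplier: φ(z)/(1−α) = 0.058441 / 0.025 = 2.338.
ES = 4.291% × 2.338 = 10.032%.
On $100,000: 0.10032 × $100,000 = $10,032.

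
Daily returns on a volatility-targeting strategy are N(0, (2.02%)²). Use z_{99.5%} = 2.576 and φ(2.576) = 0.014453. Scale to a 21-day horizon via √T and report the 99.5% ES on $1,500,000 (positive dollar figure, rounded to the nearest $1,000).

σ_{21d} = 2.02% × √21 = 9.257%.
ES multiplier = φ(z)/(1−α) = 0.014453/0.005 = 2.891.
ES = 9.257% × 2.891 = 26.762%; on $1,500,000: $401,430.

$401,000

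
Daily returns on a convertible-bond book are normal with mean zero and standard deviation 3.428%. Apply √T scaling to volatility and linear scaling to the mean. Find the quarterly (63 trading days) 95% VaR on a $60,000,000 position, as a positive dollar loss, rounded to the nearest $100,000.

At 95%, z = 1.645.
σ_{63d} = 3.428% × √63 = 27.209%.
VaR = 1.645 × 27.209% = 44.759%.
On $60,000,000: 0.44759 × $60,000,000 = $26,855,400.

$26,900,000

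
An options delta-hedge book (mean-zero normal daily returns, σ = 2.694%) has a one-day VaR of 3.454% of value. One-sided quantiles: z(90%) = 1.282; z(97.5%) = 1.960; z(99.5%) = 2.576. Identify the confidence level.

90%

Implied z = VaR/σ = 3.454 / 2.694 = 1.282.
This matches z(90%) = 1.282.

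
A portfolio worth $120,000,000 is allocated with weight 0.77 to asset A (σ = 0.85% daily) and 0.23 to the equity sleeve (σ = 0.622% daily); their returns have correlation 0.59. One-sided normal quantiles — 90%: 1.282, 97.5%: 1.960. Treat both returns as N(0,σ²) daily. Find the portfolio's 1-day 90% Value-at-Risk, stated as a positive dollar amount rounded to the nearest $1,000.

σ_p² = 0.77²·0.85² + 0.23²·0.622² + 2·0.59·0.77·0.23·0.85·0.622 = 0.5593 (%²).
σ_p = √0.5593 = 0.748%.
VaR = 1.282 × 0.748% = 0.959%; on $120,000,000 that is $1,150,800.

$1,151,000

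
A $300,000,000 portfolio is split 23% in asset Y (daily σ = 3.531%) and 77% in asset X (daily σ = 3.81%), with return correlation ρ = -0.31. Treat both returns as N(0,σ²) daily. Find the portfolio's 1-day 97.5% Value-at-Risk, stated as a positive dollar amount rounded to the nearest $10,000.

$16,410,000

σ_p² = 0.23²·3.531² + 0.77²·3.81² + 2·-0.31·0.23·0.77·3.531·3.81 = 7.7890 (%²).
σ_p = √7.7890 = 2.791%.
At 97.5%, z = 1.960.
VaR = 1.960 × 2.791% = 5.470%; on $300,000,000 that is $16,410,000.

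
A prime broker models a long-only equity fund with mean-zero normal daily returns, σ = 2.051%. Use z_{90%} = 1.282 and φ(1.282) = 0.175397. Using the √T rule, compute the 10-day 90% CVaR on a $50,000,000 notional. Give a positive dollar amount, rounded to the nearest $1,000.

σ_{10d} = 2.051% × √10 = 6.486%.
ES multiplier = φ(z)/(1−α) = 0.175397/0.1 = 1.754.
ES = 6.486% × 1.754 = 11.376%; on $50,000,000: $5,688,000.

$5,688,000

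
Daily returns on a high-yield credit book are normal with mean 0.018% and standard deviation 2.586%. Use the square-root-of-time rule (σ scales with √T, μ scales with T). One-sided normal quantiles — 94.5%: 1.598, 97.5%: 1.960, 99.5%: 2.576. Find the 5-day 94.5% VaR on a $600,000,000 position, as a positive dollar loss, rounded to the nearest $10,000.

$54,900,000

σ_{5d} = 2.586% × √5 = 5.782%; μ_{5d} = 5 × 0.018% = 0.090%.
VaR = −(0.090%) + 1.598 × 5.782% = 9.150%.
On $600,000,000: 0.09150 × $600,000,000 = $54,900,000.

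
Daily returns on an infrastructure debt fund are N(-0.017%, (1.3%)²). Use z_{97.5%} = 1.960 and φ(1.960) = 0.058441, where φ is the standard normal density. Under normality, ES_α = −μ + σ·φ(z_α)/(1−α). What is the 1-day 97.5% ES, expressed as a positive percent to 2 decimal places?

3.06%

Tail multiplier: φ(z)/(1−α) = 0.058441 / 0.025 = 2.338.
ES = −(-0.017%) + 1.3% × 2.338 = 3.056%.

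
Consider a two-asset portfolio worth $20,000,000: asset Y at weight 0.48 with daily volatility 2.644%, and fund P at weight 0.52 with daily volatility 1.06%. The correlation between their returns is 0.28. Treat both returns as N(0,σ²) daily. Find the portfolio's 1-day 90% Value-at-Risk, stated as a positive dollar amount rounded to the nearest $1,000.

σ_p² = 0.48²·2.644² + 0.52²·1.06² + 2·0.28·0.48·0.52·2.644·1.06 = 2.3062 (%²).
σ_p = √2.3062 = 1.519%.
At 90%, z = 1.282.
VaR = 1.282 × 1.519% = 1.947%; on $20,000,000 that is $389,400.

$389,000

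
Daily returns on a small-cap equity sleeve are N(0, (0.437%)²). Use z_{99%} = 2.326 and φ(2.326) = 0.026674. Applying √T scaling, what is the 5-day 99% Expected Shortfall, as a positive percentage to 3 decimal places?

2.606%

σ_{5d} = 0.437% × √5 = 0.977%.
ES multiplier = φ(z)/(1−α) = 0.026674/0.01 = 2.667.
ES = 0.977% × 2.667 = 2.606%.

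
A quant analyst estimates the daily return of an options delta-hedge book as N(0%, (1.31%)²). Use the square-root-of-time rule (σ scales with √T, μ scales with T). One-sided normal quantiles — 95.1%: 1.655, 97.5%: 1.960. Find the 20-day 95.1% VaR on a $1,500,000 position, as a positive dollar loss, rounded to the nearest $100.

σ_{20d} = 1.31% × √20 = 5.858%.
VaR = 1.655 × 5.858% = 9.695%.
On $1,500,000: 0.09695 × $1,500,000 = $145,425.

$145,400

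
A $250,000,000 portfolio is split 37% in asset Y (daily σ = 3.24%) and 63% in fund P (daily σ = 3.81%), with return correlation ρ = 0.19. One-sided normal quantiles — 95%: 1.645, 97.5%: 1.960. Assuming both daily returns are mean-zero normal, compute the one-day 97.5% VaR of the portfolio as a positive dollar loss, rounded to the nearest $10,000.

$14,110,000

σ_p² = 0.37²·3.24² + 0.63²·3.81² + 2·0.19·0.37·0.63·3.24·3.81 = 8.2920 (%²).
σ_p = √8.2920 = 2.880%.
VaR = 1.960 × 2.880% = 5.645%; on $250,000,000 that is $14,112,500.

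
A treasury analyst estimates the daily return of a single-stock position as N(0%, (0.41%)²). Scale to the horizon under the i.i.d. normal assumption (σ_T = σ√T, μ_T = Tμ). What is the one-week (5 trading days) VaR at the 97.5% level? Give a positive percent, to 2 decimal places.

At 97.5%, z = 1.960.
σ_{5d} = 0.41% × √5 = 0.917%.
VaR = 1.960 × 0.917% = 1.797%.

1.80%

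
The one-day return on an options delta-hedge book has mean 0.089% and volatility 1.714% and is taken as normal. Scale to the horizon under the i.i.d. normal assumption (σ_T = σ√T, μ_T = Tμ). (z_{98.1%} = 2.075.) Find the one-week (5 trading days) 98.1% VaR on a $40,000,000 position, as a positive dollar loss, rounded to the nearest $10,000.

$3,000,000

σ_{5d} = 1.714% × √5 = 3.833%; μ_{5d} = 5 × 0.089% = 0.445%.
VaR = −(0.445%) + 2.075 × 3.833% = 7.508%.
On $40,000,000: 0.07508 × $40,000,000 = $3,003,200.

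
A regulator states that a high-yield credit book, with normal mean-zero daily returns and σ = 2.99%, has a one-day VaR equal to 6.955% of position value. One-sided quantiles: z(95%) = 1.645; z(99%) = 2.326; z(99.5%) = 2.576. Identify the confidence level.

99%

Implied z = VaR/σ = 6.955 / 2.99 = 2.326.
This matches z(99%) = 2.326.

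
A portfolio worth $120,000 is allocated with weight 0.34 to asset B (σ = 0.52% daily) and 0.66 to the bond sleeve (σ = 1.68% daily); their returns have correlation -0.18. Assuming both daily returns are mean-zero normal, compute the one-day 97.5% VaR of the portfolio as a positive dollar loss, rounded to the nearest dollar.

$2,566

σ_p² = 0.34²·0.52² + 0.66²·1.68² + 2·-0.18·0.34·0.66·0.52·1.68 = 1.1901 (%²).
σ_p = √1.1901 = 1.091%.
At 97.5%, z = 1.960.
VaR = 1.960 × 1.091% = 2.138%; on $120,000 that is $2,566.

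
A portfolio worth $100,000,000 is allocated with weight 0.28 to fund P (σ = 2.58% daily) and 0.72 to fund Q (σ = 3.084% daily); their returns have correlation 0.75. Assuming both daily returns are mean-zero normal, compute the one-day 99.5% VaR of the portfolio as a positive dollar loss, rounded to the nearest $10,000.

$7,220,000

σ_p² = 0.28²·2.58² + 0.72²·3.084² + 2·0.75·0.28·0.72·2.58·3.084 = 7.8585 (%²).
σ_p = √7.8585 = 2.803%.
At 99.5%, z = 2.576.
VaR = 2.576 × 2.803% = 7.221%; on $100,000,000 that is $7,221,000.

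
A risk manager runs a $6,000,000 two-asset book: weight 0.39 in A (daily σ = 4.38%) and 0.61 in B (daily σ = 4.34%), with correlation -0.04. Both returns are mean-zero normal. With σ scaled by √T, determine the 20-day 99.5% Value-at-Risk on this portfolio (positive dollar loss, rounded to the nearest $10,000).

σ_p = √(0.39²·4.38² + 0.61²·4.34² + 2·-0.04·0.39·0.61·4.38·4.34) = 3.093%.
σ_{20d} = 3.093% × √20 = 13.832%.
z(99.5%) = 2.576.
VaR = 2.576 × 13.832% = 35.631%; on $6,000,000 that is $2,137,860.

$2,140,000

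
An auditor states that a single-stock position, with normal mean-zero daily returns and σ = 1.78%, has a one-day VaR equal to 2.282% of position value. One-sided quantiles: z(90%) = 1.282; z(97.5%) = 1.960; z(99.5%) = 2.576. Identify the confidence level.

Implied z = VaR/σ = 2.282 / 1.78 = 1.282.
This matches z(90%) = 1.282.

90%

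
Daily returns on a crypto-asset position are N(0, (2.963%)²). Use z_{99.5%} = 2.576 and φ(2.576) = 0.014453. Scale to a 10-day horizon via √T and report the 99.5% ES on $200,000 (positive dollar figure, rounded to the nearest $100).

$54,200

σ_{10d} = 2.963% × √10 = 9.370%.
ES multiplier = φ(z)/(1−α) = 0.014453/0.005 = 2.891.
ES = 9.370% × 2.891 = 27.089%; on $200,000: $54,178.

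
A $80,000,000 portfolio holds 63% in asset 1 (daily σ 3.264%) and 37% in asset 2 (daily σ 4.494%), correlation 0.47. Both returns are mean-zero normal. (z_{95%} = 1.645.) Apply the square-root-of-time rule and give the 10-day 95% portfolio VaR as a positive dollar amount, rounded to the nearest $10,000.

$13,300,000

σ_p = √(0.63²·3.264² + 0.37²·4.494² + 2·0.47·0.63·0.37·3.264·4.494) = 3.195%.
σ_{10d} = 3.195% × √10 = 10.103%.
VaR = 1.645 × 10.103% = 16.619%; on $80,000,000 that is $13,295,200.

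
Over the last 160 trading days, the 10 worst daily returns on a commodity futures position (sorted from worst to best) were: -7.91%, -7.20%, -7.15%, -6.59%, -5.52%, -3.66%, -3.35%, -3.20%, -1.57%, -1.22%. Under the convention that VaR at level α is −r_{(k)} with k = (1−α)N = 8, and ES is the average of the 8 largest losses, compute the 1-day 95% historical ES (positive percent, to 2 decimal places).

5.57%

The 8 worst returns sum to -44.58%.
ES = −(-44.58%) / 8 = 5.5725% ≈ 5.57%.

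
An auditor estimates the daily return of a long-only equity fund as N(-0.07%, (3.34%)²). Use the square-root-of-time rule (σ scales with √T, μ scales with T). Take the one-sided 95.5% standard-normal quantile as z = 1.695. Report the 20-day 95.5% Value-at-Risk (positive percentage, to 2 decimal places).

σ_{20d} = 3.34% × √20 = 14.937%; μ_{20d} = 20 × -0.07% = -1.400%.
VaR = −(-1.400%) + 1.695 × 14.937% = 26.718%.

26.72%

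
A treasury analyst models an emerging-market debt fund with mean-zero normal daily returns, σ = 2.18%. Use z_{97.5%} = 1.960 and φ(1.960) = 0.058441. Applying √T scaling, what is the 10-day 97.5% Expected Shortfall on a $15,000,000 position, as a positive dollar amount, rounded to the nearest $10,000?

σ_{10d} = 2.18% × √10 = 6.894%.
ES multiplier = φ(z)/(1−α) = 0.058441/0.025 = 2.338.
ES = 6.894% × 2.338 = 16.118%; on $15,000,000: $2,417,700.

$2,420,000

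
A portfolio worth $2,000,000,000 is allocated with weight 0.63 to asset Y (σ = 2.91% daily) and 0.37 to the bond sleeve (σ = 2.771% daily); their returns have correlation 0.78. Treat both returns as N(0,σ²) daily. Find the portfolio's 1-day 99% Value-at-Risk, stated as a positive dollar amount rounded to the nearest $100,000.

$126,100,000

σ_p² = 0.63²·2.91² + 0.37²·2.771² + 2·0.78·0.63·0.37·2.91·2.771 = 7.3444 (%²).
σ_p = √7.3444 = 2.710%.
At 99%, z = 2.326.
VaR = 2.326 × 2.710% = 6.303%; on $2,000,000,000 that is $126,060,000.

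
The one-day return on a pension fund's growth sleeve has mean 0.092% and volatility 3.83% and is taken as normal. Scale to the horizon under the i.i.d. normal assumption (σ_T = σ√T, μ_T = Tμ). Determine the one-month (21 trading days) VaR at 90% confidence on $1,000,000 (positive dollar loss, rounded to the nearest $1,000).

At 90%, z = 1.282.
σ_{21d} = 3.83% × √21 = 17.551%; μ_{21d} = 21 × 0.092% = 1.932%.
VaR = −(1.932%) + 1.282 × 17.551% = 20.568%.
On $1,000,000: 0.20568 × $1,000,000 = $205,680.

$206,000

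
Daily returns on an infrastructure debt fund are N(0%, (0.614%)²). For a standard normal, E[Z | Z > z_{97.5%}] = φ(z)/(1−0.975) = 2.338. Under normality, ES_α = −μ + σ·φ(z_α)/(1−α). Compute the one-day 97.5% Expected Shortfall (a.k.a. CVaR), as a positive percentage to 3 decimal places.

1.436%

ES = 0.614% × 2.338 = 1.436%.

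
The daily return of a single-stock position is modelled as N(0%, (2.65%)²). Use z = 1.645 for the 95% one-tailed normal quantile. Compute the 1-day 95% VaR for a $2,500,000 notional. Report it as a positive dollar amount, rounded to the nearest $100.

$109,000

VaR = z·σ = 1.645 × 2.65% = 4.359%.
On $2,500,000: 0.04359 × $2,500,000 = $108,975.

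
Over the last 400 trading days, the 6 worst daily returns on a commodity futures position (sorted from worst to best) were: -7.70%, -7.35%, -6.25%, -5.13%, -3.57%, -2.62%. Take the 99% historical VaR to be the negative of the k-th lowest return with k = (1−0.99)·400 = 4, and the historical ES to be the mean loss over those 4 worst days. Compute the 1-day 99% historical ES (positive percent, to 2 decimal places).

6.61%

The 4 worst returns sum to -26.43%.
ES = −(-26.43%) / 4 = 6.6075% ≈ 6.61%.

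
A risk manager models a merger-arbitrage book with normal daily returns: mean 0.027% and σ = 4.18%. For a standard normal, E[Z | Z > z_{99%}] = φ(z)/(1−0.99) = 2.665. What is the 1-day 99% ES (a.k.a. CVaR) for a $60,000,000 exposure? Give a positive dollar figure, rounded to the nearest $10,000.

$6,670,000

ES = −(0.027%) + 4.18% × 2.665 = 11.113%.
On $60,000,000: 0.11113 × $60,000,000 = $6,667,800.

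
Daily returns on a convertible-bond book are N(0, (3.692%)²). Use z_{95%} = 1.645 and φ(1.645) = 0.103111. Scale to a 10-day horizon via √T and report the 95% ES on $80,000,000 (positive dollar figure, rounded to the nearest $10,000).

σ_{10d} = 3.692% × √10 = 11.675%.
ES multiplier = φ(z)/(1−α) = 0.103111/0.05 = 2.062.
ES = 11.675% × 2.062 = 24.074%; on $80,000,000: $19,259,200.

$19,260,000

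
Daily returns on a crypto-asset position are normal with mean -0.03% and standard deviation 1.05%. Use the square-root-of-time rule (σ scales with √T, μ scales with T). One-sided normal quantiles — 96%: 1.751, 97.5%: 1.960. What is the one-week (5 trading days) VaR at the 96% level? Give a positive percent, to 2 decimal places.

σ_{5d} = 1.05% × √5 = 2.348%; μ_{5d} = 5 × -0.03% = -0.150%.
VaR = −(-0.150%) + 1.751 × 2.348% = 4.261%.

4.26%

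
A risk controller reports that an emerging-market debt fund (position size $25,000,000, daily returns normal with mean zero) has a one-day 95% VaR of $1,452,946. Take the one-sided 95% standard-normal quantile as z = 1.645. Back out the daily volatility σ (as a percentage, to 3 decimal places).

3.533%

VaR as a fraction: $1,452,946 / $25,000,000 = 5.812%.
σ = VaR / z = 5.812% / 1.645 = 3.533%.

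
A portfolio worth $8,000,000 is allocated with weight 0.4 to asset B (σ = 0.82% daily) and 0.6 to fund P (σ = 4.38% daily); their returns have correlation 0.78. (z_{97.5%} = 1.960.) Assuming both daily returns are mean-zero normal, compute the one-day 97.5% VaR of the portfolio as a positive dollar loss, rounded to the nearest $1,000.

σ_p² = 0.4²·0.82² + 0.6²·4.38² + 2·0.78·0.4·0.6·0.82·4.38 = 8.3587 (%²).
σ_p = √8.3587 = 2.891%.
VaR = 1.960 × 2.891% = 5.666%; on $8,000,000 that is $453,280.

$453,000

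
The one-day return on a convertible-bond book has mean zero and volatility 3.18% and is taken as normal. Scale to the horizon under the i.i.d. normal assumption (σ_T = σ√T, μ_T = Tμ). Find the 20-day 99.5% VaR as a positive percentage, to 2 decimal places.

At 99.5%, z = 2.576.
σ_{20d} = 3.18% × √20 = 14.221%.
VaR = 2.576 × 14.221% = 36.633%.

36.63%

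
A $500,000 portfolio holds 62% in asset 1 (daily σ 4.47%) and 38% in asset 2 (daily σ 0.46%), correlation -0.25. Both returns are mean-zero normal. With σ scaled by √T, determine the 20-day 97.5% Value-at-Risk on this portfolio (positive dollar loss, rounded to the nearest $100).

$119,800

σ_p = √(0.62²·4.47² + 0.38²·0.46² + 2·-0.25·0.62·0.38·4.47·0.46) = 2.733%.
σ_{20d} = 2.733% × √20 = 12.222%.
z(97.5%) = 1.960.
VaR = 1.960 × 12.222% = 23.955%; on $500,000 that is $119,775.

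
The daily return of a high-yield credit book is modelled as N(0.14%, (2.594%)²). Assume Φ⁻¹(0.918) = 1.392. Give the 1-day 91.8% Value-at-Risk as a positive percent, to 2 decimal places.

3.47%

VaR = −μ + z·σ = −(0.14%) + 1.392 × 2.594% = 3.471%.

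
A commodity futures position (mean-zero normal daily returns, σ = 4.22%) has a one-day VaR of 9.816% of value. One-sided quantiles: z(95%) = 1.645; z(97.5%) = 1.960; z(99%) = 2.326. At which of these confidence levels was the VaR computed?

Implied z = VaR/σ = 9.816 / 4.22 = 2.326.
This matches z(99%) = 2.326.

99%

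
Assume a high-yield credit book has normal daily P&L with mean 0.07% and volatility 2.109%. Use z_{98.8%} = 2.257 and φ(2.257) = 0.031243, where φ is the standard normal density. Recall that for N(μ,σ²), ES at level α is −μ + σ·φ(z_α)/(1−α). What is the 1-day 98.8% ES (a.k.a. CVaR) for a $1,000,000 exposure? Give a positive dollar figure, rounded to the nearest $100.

Tail multiplier: φ(z)/(1−α) = 0.031243 / 0.012 = 2.604.
ES = −(0.07%) + 2.109% × 2.604 = 5.422%.
On $1,000,000: 0.05422 × $1,000,000 = $54,220.

$54,200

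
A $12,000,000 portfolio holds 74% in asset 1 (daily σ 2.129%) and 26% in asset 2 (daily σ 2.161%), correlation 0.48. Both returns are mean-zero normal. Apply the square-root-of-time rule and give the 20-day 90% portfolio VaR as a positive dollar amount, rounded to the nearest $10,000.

$1,310,000

σ_p = √(0.74²·2.129² + 0.26²·2.161² + 2·0.48·0.74·0.26·2.129·2.161) = 1.910%.
σ_{20d} = 1.910% × √20 = 8.542%.
z(90%) = 1.282.
VaR = 1.282 × 8.542% = 10.951%; on $12,000,000 that is $1,314,120.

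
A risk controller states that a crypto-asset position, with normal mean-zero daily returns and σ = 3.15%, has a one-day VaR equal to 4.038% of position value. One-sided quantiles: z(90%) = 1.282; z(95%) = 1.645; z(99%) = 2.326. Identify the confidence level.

Implied z = VaR/σ = 4.038 / 3.15 = 1.282.
This matches z(90%) = 1.282.

90%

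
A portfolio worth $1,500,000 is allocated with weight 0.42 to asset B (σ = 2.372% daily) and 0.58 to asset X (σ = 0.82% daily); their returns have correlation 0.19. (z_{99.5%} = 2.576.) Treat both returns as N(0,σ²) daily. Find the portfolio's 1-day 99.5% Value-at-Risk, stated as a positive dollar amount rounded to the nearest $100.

$45,700

σ_p² = 0.42²·2.372² + 0.58²·0.82² + 2·0.19·0.42·0.58·2.372·0.82 = 1.3987 (%²).
σ_p = √1.3987 = 1.183%.
VaR = 2.576 × 1.183% = 3.047%; on $1,500,000 that is $45,705.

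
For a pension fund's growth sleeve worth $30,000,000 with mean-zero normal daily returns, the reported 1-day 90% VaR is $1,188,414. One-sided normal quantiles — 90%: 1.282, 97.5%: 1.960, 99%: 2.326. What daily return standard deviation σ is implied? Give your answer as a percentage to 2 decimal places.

VaR as a fraction: $1,188,414 / $30,000,000 = 3.961%.
σ = VaR / z = 3.961% / 1.282 = 3.090%.

3.09%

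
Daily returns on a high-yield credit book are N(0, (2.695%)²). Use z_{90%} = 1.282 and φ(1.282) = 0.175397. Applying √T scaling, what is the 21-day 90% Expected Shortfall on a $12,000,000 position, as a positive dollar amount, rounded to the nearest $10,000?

$2,600,000

σ_{21d} = 2.695% × √21 = 12.350%.
ES multiplier = φ(z)/(1−α) = 0.175397/0.1 = 1.754.
ES = 12.350% × 1.754 = 21.662%; on $12,000,000: $2,599,440.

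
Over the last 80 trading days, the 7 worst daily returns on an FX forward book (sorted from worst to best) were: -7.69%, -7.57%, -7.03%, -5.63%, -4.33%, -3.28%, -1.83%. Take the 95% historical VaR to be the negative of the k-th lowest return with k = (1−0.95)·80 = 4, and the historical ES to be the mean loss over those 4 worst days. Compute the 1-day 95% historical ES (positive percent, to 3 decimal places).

6.980%

The 4 worst returns sum to -27.92%.
ES = −(-27.92%) / 4 = 6.98% ≈ 6.980%.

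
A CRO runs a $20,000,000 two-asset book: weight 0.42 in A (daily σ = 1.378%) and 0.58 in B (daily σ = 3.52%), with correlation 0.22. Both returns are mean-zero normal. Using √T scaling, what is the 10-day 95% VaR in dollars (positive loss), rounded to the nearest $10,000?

$2,330,000

σ_p = √(0.42²·1.378² + 0.58²·3.52² + 2·0.22·0.42·0.58·1.378·3.52) = 2.241%.
σ_{10d} = 2.241% × √10 = 7.087%.
z(95%) = 1.645.
VaR = 1.645 × 7.087% = 11.658%; on $20,000,000 that is $2,331,600.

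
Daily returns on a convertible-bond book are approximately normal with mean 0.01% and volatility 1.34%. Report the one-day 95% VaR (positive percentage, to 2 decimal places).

At 95% one-sided, z = 1.645.
VaR = −μ + z·σ = −(0.01%) + 1.645 × 1.34% = 2.194%.

2.19%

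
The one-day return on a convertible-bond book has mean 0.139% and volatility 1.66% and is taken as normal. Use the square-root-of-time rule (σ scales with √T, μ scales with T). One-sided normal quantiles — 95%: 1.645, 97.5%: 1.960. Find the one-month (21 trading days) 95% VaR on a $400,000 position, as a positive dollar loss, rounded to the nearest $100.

σ_{21d} = 1.66% × √21 = 7.607%; μ_{21d} = 21 × 0.139% = 2.919%.
VaR = −(2.919%) + 1.645 × 7.607% = 9.595%.
On $400,000: 0.09595 × $400,000 = $38,380.

$38,400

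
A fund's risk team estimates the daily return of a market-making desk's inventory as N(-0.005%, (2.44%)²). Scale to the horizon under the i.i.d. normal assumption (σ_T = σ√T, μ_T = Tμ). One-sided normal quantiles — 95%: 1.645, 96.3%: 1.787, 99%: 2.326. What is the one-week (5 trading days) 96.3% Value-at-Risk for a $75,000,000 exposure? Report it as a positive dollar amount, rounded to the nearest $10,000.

σ_{5d} = 2.44% × √5 = 5.456%; μ_{5d} = 5 × -0.005% = -0.025%.
VaR = −(-0.025%) + 1.787 × 5.456% = 9.775%.
On $75,000,000: 0.09775 × $75,000,000 = $7,331,250.

$7,330,000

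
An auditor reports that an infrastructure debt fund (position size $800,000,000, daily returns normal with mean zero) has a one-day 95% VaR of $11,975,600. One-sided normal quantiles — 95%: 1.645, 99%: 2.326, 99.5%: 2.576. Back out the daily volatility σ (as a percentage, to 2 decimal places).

0.91%

VaR as a fraction: $11,975,600 / $800,000,000 = 1.497%.
σ = VaR / z = 1.497% / 1.645 = 0.910%.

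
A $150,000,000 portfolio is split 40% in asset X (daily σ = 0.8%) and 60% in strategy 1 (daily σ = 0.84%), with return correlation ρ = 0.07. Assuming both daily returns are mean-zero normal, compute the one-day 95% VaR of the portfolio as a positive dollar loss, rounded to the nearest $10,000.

$1,520,000

σ_p² = 0.4²·0.8² + 0.6²·0.84² + 2·0.07·0.4·0.6·0.8·0.84 = 0.3790 (%²).
σ_p = √0.3790 = 0.616%.
At 95%, z = 1.645.
VaR = 1.645 × 0.616% = 1.013%; on $150,000,000 that is $1,519,500.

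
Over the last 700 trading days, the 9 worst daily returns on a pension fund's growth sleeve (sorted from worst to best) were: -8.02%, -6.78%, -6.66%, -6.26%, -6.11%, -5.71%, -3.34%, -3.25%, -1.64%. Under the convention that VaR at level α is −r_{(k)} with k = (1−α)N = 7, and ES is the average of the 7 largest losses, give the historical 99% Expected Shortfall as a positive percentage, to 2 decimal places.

The 7 worst returns sum to -42.88%.
ES = −(-42.88%) / 7 = 6.1257…% ≈ 6.13%.

6.13%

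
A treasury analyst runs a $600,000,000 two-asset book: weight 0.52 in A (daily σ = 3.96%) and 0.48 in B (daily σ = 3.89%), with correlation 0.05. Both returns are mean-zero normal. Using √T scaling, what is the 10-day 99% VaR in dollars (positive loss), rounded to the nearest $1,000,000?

$126,000,000

σ_p = √(0.52²·3.96² + 0.48²·3.89² + 2·0.05·0.52·0.48·3.96·3.89) = 2.848%.
σ_{10d} = 2.848% × √10 = 9.006%.
z(99%) = 2.326.
VaR = 2.326 × 9.006% = 20.948%; on $600,000,000 that is $125,688,000.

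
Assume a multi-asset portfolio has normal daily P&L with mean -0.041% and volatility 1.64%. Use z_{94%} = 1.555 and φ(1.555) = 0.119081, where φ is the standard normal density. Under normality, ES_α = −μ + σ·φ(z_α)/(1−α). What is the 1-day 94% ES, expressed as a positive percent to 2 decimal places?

Tail multiplier: φ(z)/(1−α) = 0.119081 / 0.06 = 1.985.
ES = −(-0.041%) + 1.64% × 1.985 = 3.296%.

3.30%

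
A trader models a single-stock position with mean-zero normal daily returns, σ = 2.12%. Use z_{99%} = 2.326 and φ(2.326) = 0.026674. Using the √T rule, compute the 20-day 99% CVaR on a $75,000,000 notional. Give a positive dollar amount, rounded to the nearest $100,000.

$19,000,000

σ_{20d} = 2.12% × √20 = 9.481%.
ES multiplier = φ(z)/(1−α) = 0.026674/0.01 = 2.667.
ES = 9.481% × 2.667 = 25.286%; on $75,000,000: $18,964,500.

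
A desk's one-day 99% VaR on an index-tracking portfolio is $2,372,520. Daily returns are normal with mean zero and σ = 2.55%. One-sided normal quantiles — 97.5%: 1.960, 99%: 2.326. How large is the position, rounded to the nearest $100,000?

VaR as a fraction of value: z·σ = 2.326 × 2.55% = 5.9313%.
Position = $2,372,520 / 0.059313 = $40,000,000.

$40,000,000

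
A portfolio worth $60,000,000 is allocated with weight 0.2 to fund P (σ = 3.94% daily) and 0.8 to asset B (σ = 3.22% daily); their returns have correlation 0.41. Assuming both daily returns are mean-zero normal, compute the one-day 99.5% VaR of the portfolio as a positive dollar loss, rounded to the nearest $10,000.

σ_p² = 0.2²·3.94² + 0.8²·3.22² + 2·0.41·0.2·0.8·3.94·3.22 = 8.9212 (%²).
σ_p = √8.9212 = 2.987%.
At 99.5%, z = 2.576.
VaR = 2.576 × 2.987% = 7.695%; on $60,000,000 that is $4,617,000.

$4,620,000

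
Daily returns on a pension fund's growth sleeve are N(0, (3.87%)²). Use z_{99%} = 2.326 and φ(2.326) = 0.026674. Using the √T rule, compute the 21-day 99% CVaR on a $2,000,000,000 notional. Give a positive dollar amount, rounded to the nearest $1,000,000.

σ_{21d} = 3.87% × √21 = 17.735%.
ES multiplier = φ(z)/(1−α) = 0.026674/0.01 = 2.667.
ES = 17.735% × 2.667 = 47.299%; on $2,000,000,000: $945,980,000.

$946,000,000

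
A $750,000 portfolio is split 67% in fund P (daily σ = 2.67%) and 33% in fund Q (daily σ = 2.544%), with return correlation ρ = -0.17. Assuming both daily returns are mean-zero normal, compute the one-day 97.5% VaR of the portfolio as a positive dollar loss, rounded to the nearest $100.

$27,100

σ_p² = 0.67²·2.67² + 0.33²·2.544² + 2·-0.17·0.67·0.33·2.67·2.544 = 3.3943 (%²).
σ_p = √3.3943 = 1.842%.
At 97.5%, z = 1.960.
VaR = 1.960 × 1.842% = 3.610%; on $750,000 that is $27,075.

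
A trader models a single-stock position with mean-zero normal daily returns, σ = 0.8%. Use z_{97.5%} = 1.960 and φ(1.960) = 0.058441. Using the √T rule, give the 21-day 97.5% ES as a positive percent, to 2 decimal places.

σ_{21d} = 0.8% × √21 = 3.666%.
ES multiplier = φ(z)/(1−α) = 0.058441/0.025 = 2.338.
ES = 3.666% × 2.338 = 8.571%.

8.57%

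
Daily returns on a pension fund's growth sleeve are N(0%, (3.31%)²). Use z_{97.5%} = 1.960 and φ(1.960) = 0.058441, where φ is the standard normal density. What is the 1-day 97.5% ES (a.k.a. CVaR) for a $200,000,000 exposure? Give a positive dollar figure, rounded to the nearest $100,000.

$15,500,000

Tail multiplier: φ(z)/(1−α) = 0.058441 / 0.025 = 2.338.
ES = 3.31% × 2.338 = 7.739%.
On $200,000,000: 0.07739 × $200,000,000 = $15,478,000.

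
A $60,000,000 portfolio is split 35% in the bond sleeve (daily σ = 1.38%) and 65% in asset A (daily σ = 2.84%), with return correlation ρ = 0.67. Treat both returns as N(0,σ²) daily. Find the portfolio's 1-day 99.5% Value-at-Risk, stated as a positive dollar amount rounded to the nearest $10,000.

$3,400,000

σ_p² = 0.35²·1.38² + 0.65²·2.84² + 2·0.67·0.35·0.65·1.38·2.84 = 4.8358 (%²).
σ_p = √4.8358 = 2.199%.
At 99.5%, z = 2.576.
VaR = 2.576 × 2.199% = 5.665%; on $60,000,000 that is $3,399,000.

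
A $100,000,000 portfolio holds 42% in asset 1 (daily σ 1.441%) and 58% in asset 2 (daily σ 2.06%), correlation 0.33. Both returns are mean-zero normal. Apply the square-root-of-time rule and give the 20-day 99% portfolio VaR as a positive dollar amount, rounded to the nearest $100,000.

σ_p = √(0.42²·1.441² + 0.58²·2.06² + 2·0.33·0.42·0.58·1.441·2.06) = 1.507%.
σ_{20d} = 1.507% × √20 = 6.740%.
z(99%) = 2.326.
VaR = 2.326 × 6.740% = 15.677%; on $100,000,000 that is $15,677,000.

$15,700,000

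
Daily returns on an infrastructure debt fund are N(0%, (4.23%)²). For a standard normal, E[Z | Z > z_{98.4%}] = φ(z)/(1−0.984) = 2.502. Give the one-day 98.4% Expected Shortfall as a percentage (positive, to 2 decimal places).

ES = 4.23% × 2.502 = 10.583%.

10.58%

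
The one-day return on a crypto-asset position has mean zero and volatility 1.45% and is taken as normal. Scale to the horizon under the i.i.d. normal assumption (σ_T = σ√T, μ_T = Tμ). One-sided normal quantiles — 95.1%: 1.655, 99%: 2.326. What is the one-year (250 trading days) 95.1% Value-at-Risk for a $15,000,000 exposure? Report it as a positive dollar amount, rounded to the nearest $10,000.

$5,690,000

σ_{250d} = 1.45% × √250 = 22.927%.
VaR = 1.655 × 22.927% = 37.944%.
On $15,000,000: 0.37944 × $15,000,000 = $5,691,600.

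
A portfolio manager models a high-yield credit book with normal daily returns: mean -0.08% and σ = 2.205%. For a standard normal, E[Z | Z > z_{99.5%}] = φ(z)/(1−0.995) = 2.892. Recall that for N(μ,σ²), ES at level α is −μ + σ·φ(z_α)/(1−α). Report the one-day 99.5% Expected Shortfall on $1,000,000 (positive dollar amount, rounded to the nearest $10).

$64,570

ES = −(-0.08%) + 2.205% × 2.892 = 6.457%.
On $1,000,000: 0.06457 × $1,000,000 = $64,570.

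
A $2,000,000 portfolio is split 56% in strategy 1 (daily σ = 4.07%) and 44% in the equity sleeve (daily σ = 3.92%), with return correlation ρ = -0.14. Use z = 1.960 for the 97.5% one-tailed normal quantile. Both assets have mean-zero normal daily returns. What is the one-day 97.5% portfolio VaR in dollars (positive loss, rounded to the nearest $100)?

$104,200

σ_p² = 0.56²·4.07² + 0.44²·3.92² + 2·-0.14·0.56·0.44·4.07·3.92 = 7.0690 (%²).
σ_p = √7.0690 = 2.659%.
VaR = 1.960 × 2.659% = 5.212%; on $2,000,000 that is $104,240.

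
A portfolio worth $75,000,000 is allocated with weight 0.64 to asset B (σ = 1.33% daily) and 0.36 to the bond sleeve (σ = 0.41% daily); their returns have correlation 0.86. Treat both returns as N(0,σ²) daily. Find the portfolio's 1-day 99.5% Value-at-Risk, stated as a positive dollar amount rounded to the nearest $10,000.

σ_p² = 0.64²·1.33² + 0.36²·0.41² + 2·0.86·0.64·0.36·1.33·0.41 = 0.9624 (%²).
σ_p = √0.9624 = 0.981%.
At 99.5%, z = 2.576.
VaR = 2.576 × 0.981% = 2.527%; on $75,000,000 that is $1,895,250.

$1,900,000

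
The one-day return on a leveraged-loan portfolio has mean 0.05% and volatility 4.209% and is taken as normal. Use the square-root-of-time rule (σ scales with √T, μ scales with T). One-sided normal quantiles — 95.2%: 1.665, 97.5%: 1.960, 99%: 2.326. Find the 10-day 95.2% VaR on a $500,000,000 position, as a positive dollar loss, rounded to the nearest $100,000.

σ_{10d} = 4.209% × √10 = 13.310%; μ_{10d} = 10 × 0.05% = 0.500%.
VaR = −(0.500%) + 1.665 × 13.310% = 21.661%.
On $500,000,000: 0.21661 × $500,000,000 = $108,305,000.

$108,300,000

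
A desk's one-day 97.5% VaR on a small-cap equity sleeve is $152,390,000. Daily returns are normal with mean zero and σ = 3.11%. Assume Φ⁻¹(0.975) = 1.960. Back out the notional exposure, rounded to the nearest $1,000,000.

$2,500,000,000

VaR as a fraction of value: z·σ = 1.960 × 3.11% = 6.0956%.
Position = $152,390,000 / 0.060956 = $2,500,000,000.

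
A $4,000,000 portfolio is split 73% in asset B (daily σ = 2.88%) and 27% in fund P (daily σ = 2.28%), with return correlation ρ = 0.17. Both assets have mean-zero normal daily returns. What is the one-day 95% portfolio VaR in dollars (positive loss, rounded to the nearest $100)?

σ_p² = 0.73²·2.88² + 0.27²·2.28² + 2·0.17·0.73·0.27·2.88·2.28 = 5.2391 (%²).
σ_p = √5.2391 = 2.289%.
At 95%, z = 1.645.
VaR = 1.645 × 2.289% = 3.765%; on $4,000,000 that is $150,600.

$150,600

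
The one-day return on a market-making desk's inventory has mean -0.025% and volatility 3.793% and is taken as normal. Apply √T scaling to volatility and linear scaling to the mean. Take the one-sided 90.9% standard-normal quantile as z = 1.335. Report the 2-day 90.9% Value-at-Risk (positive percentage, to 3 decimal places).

σ_{2d} = 3.793% × √2 = 5.364%; μ_{2d} = 2 × -0.025% = -0.050%.
VaR = −(-0.050%) + 1.335 × 5.364% = 7.211%.

7.211%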